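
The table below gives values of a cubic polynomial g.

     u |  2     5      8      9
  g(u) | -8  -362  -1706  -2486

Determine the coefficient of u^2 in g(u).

5

Write g(u) = au^3 + bu^2 + cu + d. Substituting each data point gives a linear system:
  8a + 4b + 2c + d = -8
  125a + 25b + 5c + d = -362
  512a + 64b + 8c + d = -1706
  729a + 81b + 9c + d = -2486
Solving the system yields a = -4, b = 5, c = 3, d = -2.
So g(u) = -4u^3 + 5u^2 + 3u - 2.
The coefficient of u^2 is 5.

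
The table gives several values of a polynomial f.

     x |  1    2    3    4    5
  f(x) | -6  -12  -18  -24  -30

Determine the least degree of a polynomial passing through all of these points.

1

Forward differences of the values at x = 1, 2, 3, 4, 5:
  f  : -6  -12  -18  -24  -30
  Δ  : -6  -6  -6  -6
  Δ^2: 0  0  0
  Δ^3: 0  0
  Δ^4: 0
The first differences are constant (-6) and nonzero, while all higher differences vanish, so the minimal degree is 1.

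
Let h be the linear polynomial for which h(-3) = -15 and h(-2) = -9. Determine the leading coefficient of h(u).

Write h(u) = au + b. Substituting each data point gives a linear system:
  -3a + b = -15
  -2a + b = -9
Solving the system yields a = 6, b = 3.
So h(u) = 6u + 3.
The leading coefficient is 6.

6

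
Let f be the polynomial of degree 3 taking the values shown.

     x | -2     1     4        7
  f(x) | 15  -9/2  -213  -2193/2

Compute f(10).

Write f(x) = ax^3 + bx^2 + cx + d. Substituting each data point gives a linear system:
  -8a + 4b - 2c + d = 15
  a + b + c + d = -9/2
  64a + 16b + 4c + d = -213
  343a + 49b + 7c + d = -2193/2
Solving the system yields a = -3, b = -3/2, c = 1, d = -1.
So f(x) = -3x^3 - (3/2)x^2 + x - 1.
Then f(10) = -3141.

-3141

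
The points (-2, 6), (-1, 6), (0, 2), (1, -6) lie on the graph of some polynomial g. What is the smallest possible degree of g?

2

Forward differences of the values at n = -2, -1, 0, 1:
  g  : 6  6  2  -6
  Δ  : 0  -4  -8
  Δ^2: -4  -4
  Δ^3: 0
The second differences are constant (-4) and nonzero, while all higher differences vanish, so the minimal degree is 2.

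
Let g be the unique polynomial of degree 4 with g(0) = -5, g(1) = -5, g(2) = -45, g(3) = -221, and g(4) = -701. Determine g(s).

Write g(s) = as^4 + bs^3 + cs^2 + ds + e. Substituting each data point gives a linear system:
  e = -5
  a + b + c + d + e = -5
  16a + 8b + 4c + 2d + e = -45
  81a + 27b + 9c + 3d + e = -221
  256a + 64b + 16c + 4d + e = -701
Solving the system yields a = -3, b = 2, c = -5, d = 6, e = -5.
So g(s) = -3s^4 + 2s^3 - 5s^2 + 6s - 5.
Check: g(2) = -45. ✓

g(s) = -3s^4 + 2s^3 - 5s^2 + 6s - 5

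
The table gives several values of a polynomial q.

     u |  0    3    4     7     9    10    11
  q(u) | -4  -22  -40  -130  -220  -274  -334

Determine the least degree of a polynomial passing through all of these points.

2

Divided differences on the nodes 0, 3, 4, 7, 9, 10, 11:
  order 0: -4  -22  -40  -130  -220  -274  -334
  order 1: -6  -18  -30  -45  -54  -60
  order 2: -3  -3  -3  -3  -3
  order 3: 0  0  0  0
  order 4: 0  0  0
  order 5: 0  0
  order 6: 0
The order-2 divided differences are all -3 (nonzero) and every higher order vanishes, so the data lies on a polynomial of degree exactly 2.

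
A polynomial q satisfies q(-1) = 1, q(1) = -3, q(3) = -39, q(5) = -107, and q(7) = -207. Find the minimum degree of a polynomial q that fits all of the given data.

2

Forward differences of the values at u = -1, 1, 3, 5, 7:
  q  : 1  -3  -39  -107  -207
  Δ  : -4  -36  -68  -100
  Δ^2: -32  -32  -32
  Δ^3: 0  0
  Δ^4: 0
The second differences are constant (-32) and nonzero, while all higher differences vanish, so the minimal degree is 2.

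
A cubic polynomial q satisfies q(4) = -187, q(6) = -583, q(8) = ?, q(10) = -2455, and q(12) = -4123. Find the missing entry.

-1307

On equispaced nodes a degree-3 polynomial has vanishing fourth forward difference, so
  q(4) - 4·q(6) + 6·q(8) - 4·q(10) + q(12) = 0.
Substituting the known values and solving for q(8):
  6·q(8) = -7842
  q(8) = -1307.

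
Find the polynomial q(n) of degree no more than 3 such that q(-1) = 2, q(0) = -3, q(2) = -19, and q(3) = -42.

Write q(n) = an^3 + bn^2 + cn + d. Substituting each data point gives a linear system:
  -a + b - c + d = 2
  d = -3
  8a + 4b + 2c + d = -19
  27a + 9b + 3c + d = -42
Solving the system yields a = -1, b = 0, c = -4, d = -3.
So q(n) = -n^3 - 4n - 3.
Check: q(2) = -19. ✓

q(n) = -n^3 - 4n - 3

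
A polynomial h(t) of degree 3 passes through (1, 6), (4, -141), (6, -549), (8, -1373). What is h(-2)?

27

Write h(t) = at^3 + bt^2 + ct + d. Substituting each data point gives a linear system:
  a + b + c + d = 6
  64a + 16b + 4c + d = -141
  216a + 36b + 6c + d = -549
  512a + 64b + 8c + d = -1373
Solving the system yields a = -3, b = 2, c = 4, d = 3.
So h(t) = -3t^3 + 2t^2 + 4t + 3.
Then h(-2) = 27.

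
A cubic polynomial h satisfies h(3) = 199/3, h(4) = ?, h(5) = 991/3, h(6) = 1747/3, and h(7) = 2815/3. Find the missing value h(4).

493/3

On equispaced nodes a degree-3 polynomial has vanishing fourth forward difference, so
  h(3) - 4·h(4) + 6·h(5) - 4·h(6) + h(7) = 0.
Substituting the known values and solving for h(4):
  -4·h(4) = -1972/3
  h(4) = 493/3.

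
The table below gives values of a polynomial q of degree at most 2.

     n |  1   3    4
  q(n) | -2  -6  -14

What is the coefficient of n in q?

Write q(n) = an^2 + bn + c. Substituting each data point gives a linear system:
  a + b + c = -2
  9a + 3b + c = -6
  16a + 4b + c = -14
Solving the system yields a = -2, b = 6, c = -6.
So q(n) = -2n^2 + 6n - 6.
The coefficient of n is 6.

6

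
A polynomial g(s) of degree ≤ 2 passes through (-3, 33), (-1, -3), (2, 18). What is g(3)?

Write g(s) = as^2 + bs + c. Substituting each data point gives a linear system:
  9a - 3b + c = 33
  a - b + c = -3
  4a + 2b + c = 18
Solving the system yields a = 5, b = 2, c = -6.
So g(s) = 5s^2 + 2s - 6.
Then g(3) = 45.

45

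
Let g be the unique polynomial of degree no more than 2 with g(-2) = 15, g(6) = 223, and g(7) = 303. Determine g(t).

g(t) = 6t^2 + 2t - 5

Write g(t) = at^2 + bt + c. Substituting each data point gives a linear system:
  4a - 2b + c = 15
  36a + 6b + c = 223
  49a + 7b + c = 303
Solving the system yields a = 6, b = 2, c = -5.
So g(t) = 6t^2 + 2t - 5.
Check: g(-2) = 15. ✓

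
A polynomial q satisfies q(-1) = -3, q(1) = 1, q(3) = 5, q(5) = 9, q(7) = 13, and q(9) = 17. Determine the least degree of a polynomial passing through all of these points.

Forward differences of the values at x = -1, 1, 3, 5, 7, 9:
  q  : -3  1  5  9  13  17
  Δ  : 4  4  4  4  4
  Δ^2: 0  0  0  0
  Δ^3: 0  0  0
  Δ^4: 0  0
  Δ^5: 0
The first differences are constant (4) and nonzero, while all higher differences vanish, so the minimal degree is 1.

1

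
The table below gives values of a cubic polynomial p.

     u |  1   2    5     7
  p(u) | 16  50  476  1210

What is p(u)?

Using the Lagrange interpolation formula with nodes 1, 2, 5, 7:
  L_0(u) = (u - 2)(u - 5)(u - 7) / -24
  L_1(u) = (u - 1)(u - 5)(u - 7) / 15
  L_2(u) = (u - 1)(u - 2)(u - 7) / -24
  L_3(u) = (u - 1)(u - 2)(u - 5) / 60
Then p(u) = 16·L_0(u) + 50·L_1(u) + 476·L_2(u) + 1210·L_3(u).
Expanding and collecting terms gives p(u) = 3u^3 + 3u^2 + 4u + 6.
Check: p(1) = 16. ✓

p(u) = 3u^3 + 3u^2 + 4u + 6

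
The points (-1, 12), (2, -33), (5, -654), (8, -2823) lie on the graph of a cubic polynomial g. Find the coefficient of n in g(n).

Write g(n) = an^3 + bn^2 + cn + d. Substituting each data point gives a linear system:
  -a + b - c + d = 12
  8a + 4b + 2c + d = -33
  125a + 25b + 5c + d = -654
  512a + 64b + 8c + d = -2823
Solving the system yields a = -6, b = 4, c = -1, d = 1.
So g(n) = -6n^3 + 4n^2 - n + 1.
The coefficient of n is -1.

-1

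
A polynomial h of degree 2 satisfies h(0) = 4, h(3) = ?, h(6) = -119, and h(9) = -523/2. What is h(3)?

-61/2

The 3 known points determine the degree-2 polynomial uniquely.
Write h(s) = as^2 + bs + c. Substituting each data point gives a linear system:
  c = 4
  36a + 6b + c = -119
  81a + 9b + c = -523/2
Solving the system yields a = -3, b = -5/2, c = 4.
So h(s) = -3s^2 - (5/2)s + 4.
Then h(3) = -61/2.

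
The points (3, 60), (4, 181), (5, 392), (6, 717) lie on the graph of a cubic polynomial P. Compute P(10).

3637

Forward differences of the values at x = 3, 4, 5, 6:
  P  : 60  181  392  717
  Δ  : 121  211  325
  Δ^2: 90  114
  Δ^3: 24
The third differences are constant, confirming degree 3.
Interpolating (Newton forward form) and evaluating at x = 10 gives P(10) = 3637.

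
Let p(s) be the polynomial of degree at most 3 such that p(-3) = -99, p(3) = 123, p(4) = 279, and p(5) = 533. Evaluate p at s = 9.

Using the Lagrange interpolation formula with nodes -3, 3, 4, 5:
  L_0(s) = (s - 3)(s - 4)(s - 5) / -336
  L_1(s) = (s + 3)(s - 4)(s - 5) / 12
  L_2(s) = (s + 3)(s - 3)(s - 5) / -7
  L_3(s) = (s + 3)(s - 3)(s - 4) / 16
Then p(s) = -99·L_0(s) + 123·L_1(s) + 279·L_2(s) + 533·L_3(s).
Expanding and collecting terms gives p(s) = 4s^3 + s^2 + s + 3.
Evaluating at s = 9: p(9) = 3009.

3009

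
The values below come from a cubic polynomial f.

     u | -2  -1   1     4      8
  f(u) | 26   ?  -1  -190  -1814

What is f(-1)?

-5

The 4 known points determine the degree-3 polynomial uniquely.
Write f(u) = au^3 + bu^2 + cu + d. Substituting each data point gives a linear system:
  -8a + 4b - 2c + d = 26
  a + b + c + d = -1
  64a + 16b + 4c + d = -190
  512a + 64b + 8c + d = -1814
Solving the system yields a = -4, b = 3, c = 6, d = -6.
So f(u) = -4u³ + 3u² + 6u - 6.
Then f(-1) = -5.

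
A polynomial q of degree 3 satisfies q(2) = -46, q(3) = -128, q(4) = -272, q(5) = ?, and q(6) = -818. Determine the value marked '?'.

On equispaced nodes a degree-3 polynomial has vanishing fourth forward difference, so
  q(2) - 4·q(3) + 6·q(4) - 4·q(5) + q(6) = 0.
Substituting the known values and solving for q(5):
  -4·q(5) = 1984
  q(5) = -496.

-496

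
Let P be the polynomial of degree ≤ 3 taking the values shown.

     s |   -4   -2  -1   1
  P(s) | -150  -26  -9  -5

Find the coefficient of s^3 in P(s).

2

Write P(s) = as^3 + bs^2 + cs + d. Substituting each data point gives a linear system:
  -64a + 16b - 4c + d = -150
  -8a + 4b - 2c + d = -26
  -a + b - c + d = -9
  a + b + c + d = -5
Solving the system yields a = 2, b = -1, c = 0, d = -6.
So P(s) = 2s^3 - s^2 - 6.
The leading coefficient is 2.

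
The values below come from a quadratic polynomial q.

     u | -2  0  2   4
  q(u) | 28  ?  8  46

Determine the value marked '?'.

The 3 known points determine the degree-2 polynomial uniquely.
Write q(u) = au^2 + bu + c. Substituting each data point gives a linear system:
  4a - 2b + c = 28
  4a + 2b + c = 8
  16a + 4b + c = 46
Solving the system yields a = 4, b = -5, c = 2.
So q(u) = 4u^2 - 5u + 2.
Then q(0) = 2.

2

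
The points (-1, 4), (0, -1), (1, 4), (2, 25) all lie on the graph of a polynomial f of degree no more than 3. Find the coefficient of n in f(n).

Write f(n) = an^3 + bn^2 + cn + d. Substituting each data point gives a linear system:
  -a + b - c + d = 4
  d = -1
  a + b + c + d = 4
  8a + 4b + 2c + d = 25
Solving the system yields a = 1, b = 5, c = -1, d = -1.
So f(n) = n^3 + 5n^2 - n - 1.
The coefficient of n is -1.

-1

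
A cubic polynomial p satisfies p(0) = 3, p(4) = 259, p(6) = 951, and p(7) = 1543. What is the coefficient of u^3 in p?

Write p(u) = au^3 + bu^2 + cu + d. Substituting each data point gives a linear system:
  d = 3
  64a + 16b + 4c + d = 259
  216a + 36b + 6c + d = 951
  343a + 49b + 7c + d = 1543
Solving the system yields a = 5, b = -3, c = -4, d = 3.
So p(u) = 5u^3 - 3u^2 - 4u + 3.
The leading coefficient is 5.

5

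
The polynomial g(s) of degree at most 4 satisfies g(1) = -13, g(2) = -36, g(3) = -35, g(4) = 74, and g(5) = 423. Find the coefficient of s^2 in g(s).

-2

Write g(s) = as^4 + bs^3 + cs^2 + ds + e. Substituting each data point gives a linear system:
  a + b + c + d + e = -13
  16a + 8b + 4c + 2d + e = -36
  81a + 27b + 9c + 3d + e = -35
  256a + 64b + 16c + 4d + e = 74
  625a + 125b + 25c + 5d + e = 423
Solving the system yields a = 2, b = -6, c = -2, d = -5, e = -2.
So g(s) = 2s^4 - 6s^3 - 2s^2 - 5s - 2.
The coefficient of s^2 is -2.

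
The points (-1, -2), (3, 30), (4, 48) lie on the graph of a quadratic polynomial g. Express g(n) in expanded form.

g(n) = 2n^2 + 4n

Write g(n) = an^2 + bn + c. Substituting each data point gives a linear system:
  a - b + c = -2
  9a + 3b + c = 30
  16a + 4b + c = 48
Solving the system yields a = 2, b = 4, c = 0.
So g(n) = 2n² + 4n.
Check: g(4) = 48. ✓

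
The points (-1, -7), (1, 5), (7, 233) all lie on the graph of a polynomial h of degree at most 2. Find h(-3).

Write h(u) = au^2 + bu + c. Substituting each data point gives a linear system:
  a - b + c = -7
  a + b + c = 5
  49a + 7b + c = 233
Solving the system yields a = 4, b = 6, c = -5.
So h(u) = 4u² + 6u - 5.
Then h(-3) = 13.

13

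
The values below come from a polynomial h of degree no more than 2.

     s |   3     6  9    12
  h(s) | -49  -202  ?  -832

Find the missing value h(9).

-463

On equispaced nodes a degree-2 polynomial has vanishing third forward difference, so
  - h(3) + 3·h(6) - 3·h(9) + h(12) = 0.
Substituting the known values and solving for h(9):
  -3·h(9) = 1389
  h(9) = -463.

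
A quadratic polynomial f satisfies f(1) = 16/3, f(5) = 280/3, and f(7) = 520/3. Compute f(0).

Using the Lagrange interpolation formula with nodes 1, 5, 7:
  L_0(u) = (u - 5)(u - 7) / 24
  L_1(u) = (u - 1)(u - 7) / -8
  L_2(u) = (u - 1)(u - 5) / 12
Then f(u) = 16/3·L_0(u) + 280/3·L_1(u) + 520/3·L_2(u).
Expanding and collecting terms gives f(u) = 3u^2 + 4u - 5/3.
Evaluating at u = 0: f(0) = -5/3.

-5/3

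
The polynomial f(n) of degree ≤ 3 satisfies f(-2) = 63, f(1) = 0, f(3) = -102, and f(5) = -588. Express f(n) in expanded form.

f(n) = -6n^3 + 6n^2 + 3n - 3

Using the Lagrange interpolation formula with nodes -2, 1, 3, 5:
  L_0(n) = (n - 1)(n - 3)(n - 5) / -105
  L_1(n) = (n + 2)(n - 3)(n - 5) / 24
  L_2(n) = (n + 2)(n - 1)(n - 5) / -20
  L_3(n) = (n + 2)(n - 1)(n - 3) / 56
Then f(n) = 63·L_0(n) + 0·L_1(n) - 102·L_2(n) - 588·L_3(n).
Expanding and collecting terms gives f(n) = -6n^3 + 6n^2 + 3n - 3.
Check: f(1) = 0. ✓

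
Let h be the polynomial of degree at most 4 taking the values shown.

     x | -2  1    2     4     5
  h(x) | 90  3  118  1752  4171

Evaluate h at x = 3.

Write h(x) = ax^4 + bx^3 + cx^2 + dx + e. Substituting each data point gives a linear system:
  16a - 8b + 4c - 2d + e = 90
  a + b + c + d + e = 3
  16a + 8b + 4c + 2d + e = 118
  256a + 64b + 16c + 4d + e = 1752
  625a + 125b + 25c + 5d + e = 4171
Solving the system yields a = 6, b = 3, c = 3, d = -5, e = -4.
So h(x) = 6x^4 + 3x^3 + 3x^2 - 5x - 4.
Then h(3) = 575.

575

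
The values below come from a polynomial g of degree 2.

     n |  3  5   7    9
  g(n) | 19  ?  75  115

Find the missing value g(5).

43

The 3 known points determine the degree-2 polynomial uniquely.
Write g(n) = an^2 + bn + c. Substituting each data point gives a linear system:
  9a + 3b + c = 19
  49a + 7b + c = 75
  81a + 9b + c = 115
Solving the system yields a = 1, b = 4, c = -2.
So g(n) = n^2 + 4n - 2.
Then g(5) = 43.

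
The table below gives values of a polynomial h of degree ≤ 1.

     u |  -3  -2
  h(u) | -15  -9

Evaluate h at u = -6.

Using the Lagrange interpolation formula with nodes -3, -2:
  L_0(u) = (u + 2) / -1
  L_1(u) = (u + 3) / 1
Then h(u) = -15·L_0(u) - 9·L_1(u).
Expanding and collecting terms gives h(u) = 6u + 3.
Evaluating at u = -6: h(-6) = -33.

-33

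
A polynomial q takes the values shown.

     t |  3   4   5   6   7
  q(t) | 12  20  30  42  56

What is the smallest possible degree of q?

2

Forward differences of the values at t = 3, 4, 5, 6, 7:
  q  : 12  20  30  42  56
  Δ  : 8  10  12  14
  Δ^2: 2  2  2
  Δ^3: 0  0
  Δ^4: 0
The second differences are constant (2) and nonzero, while all higher differences vanish, so the minimal degree is 2.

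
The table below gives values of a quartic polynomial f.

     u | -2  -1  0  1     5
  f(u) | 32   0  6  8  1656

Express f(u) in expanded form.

Write f(u) = au^4 + bu^3 + cu^2 + du + e. Substituting each data point gives a linear system:
  16a - 8b + 4c - 2d + e = 32
  a - b + c - d + e = 0
  e = 6
  a + b + c + d + e = 8
  625a + 125b + 25c + 5d + e = 1656
Solving the system yields a = 3, b = -1, c = -5, d = 5, e = 6.
So f(u) = 3u^4 - u^3 - 5u^2 + 5u + 6.
Check: f(1) = 8. ✓

f(u) = 3u^4 - u^3 - 5u^2 + 5u + 6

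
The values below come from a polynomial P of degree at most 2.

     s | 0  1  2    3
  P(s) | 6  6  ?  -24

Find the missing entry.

The 3 known points determine the degree-2 polynomial uniquely.
Write P(s) = as^2 + bs + c. Substituting each data point gives a linear system:
  c = 6
  a + b + c = 6
  9a + 3b + c = -24
Solving the system yields a = -5, b = 5, c = 6.
So P(s) = -5s² + 5s + 6.
Then P(2) = -4.

-4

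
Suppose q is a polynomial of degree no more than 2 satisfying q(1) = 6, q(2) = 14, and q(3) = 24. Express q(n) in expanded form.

q(n) = n^2 + 5n

Using the Lagrange interpolation formula with nodes 1, 2, 3:
  L_0(n) = (n - 2)(n - 3) / 2
  L_1(n) = (n - 1)(n - 3) / -1
  L_2(n) = (n - 1)(n - 2) / 2
Then q(n) = 6·L_0(n) + 14·L_1(n) + 24·L_2(n).
Expanding and collecting terms gives q(n) = n² + 5n.
Check: q(2) = 14. ✓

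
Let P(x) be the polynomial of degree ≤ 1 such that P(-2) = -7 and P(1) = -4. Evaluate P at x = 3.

-2

Write P(x) = ax + b. Substituting each data point gives a linear system:
  -2a + b = -7
  a + b = -4
Solving the system yields a = 1, b = -5.
So P(x) = x - 5.
Then P(3) = -2.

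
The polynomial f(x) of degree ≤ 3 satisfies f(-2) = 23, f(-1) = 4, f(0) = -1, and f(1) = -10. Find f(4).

-241

Using the Lagrange interpolation formula with nodes -2, -1, 0, 1:
  L_0(x) = (x + 1)x(x - 1) / -6
  L_1(x) = (x + 2)x(x - 1) / 2
  L_2(x) = (x + 2)(x + 1)(x - 1) / -2
  L_3(x) = (x + 2)(x + 1)x / 6
Then f(x) = 23·L_0(x) + 4·L_1(x) - 1·L_2(x) - 10·L_3(x).
Expanding and collecting terms gives f(x) = -3x^3 - 2x^2 - 4x - 1.
Evaluating at x = 4: f(4) = -241.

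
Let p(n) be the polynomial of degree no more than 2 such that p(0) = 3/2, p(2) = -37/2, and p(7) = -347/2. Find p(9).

Using the Lagrange interpolation formula with nodes 0, 2, 7:
  L_0(n) = (n - 2)(n - 7) / 14
  L_1(n) = n(n - 7) / -10
  L_2(n) = n(n - 2) / 35
Then p(n) = 3/2·L_0(n) - 37/2·L_1(n) - 347/2·L_2(n).
Expanding and collecting terms gives p(n) = -3n² - 4n + 3/2.
Evaluating at n = 9: p(9) = -555/2.

-555/2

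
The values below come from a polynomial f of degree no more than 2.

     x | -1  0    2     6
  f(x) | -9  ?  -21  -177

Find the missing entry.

-3

The 3 known points determine the degree-2 polynomial uniquely.
Write f(x) = ax^2 + bx + c. Substituting each data point gives a linear system:
  a - b + c = -9
  4a + 2b + c = -21
  36a + 6b + c = -177
Solving the system yields a = -5, b = 1, c = -3.
So f(x) = -5x² + x - 3.
Then f(0) = -3.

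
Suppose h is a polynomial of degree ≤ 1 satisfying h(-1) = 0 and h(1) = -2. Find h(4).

Using the Lagrange interpolation formula with nodes -1, 1:
  L_0(n) = (n - 1) / -2
  L_1(n) = (n + 1) / 2
Then h(n) = 0·L_0(n) - 2·L_1(n).
Expanding and collecting terms gives h(n) = -n - 1.
Evaluating at n = 4: h(4) = -5.

-5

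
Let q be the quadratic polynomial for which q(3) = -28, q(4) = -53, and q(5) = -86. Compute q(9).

Forward differences of the values at n = 3, 4, 5:
  q  : -28  -53  -86
  Δ  : -25  -33
  Δ^2: -8
The second differences are constant, confirming degree 2.
Interpolating (Newton forward form) and evaluating at n = 9 gives q(9) = -298.

-298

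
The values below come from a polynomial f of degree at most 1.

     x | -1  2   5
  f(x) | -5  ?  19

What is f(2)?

On equispaced nodes a degree-1 polynomial has vanishing second forward difference, so
  f(-1) - 2·f(2) + f(5) = 0.
Substituting the known values and solving for f(2):
  -2·f(2) = -14
  f(2) = 7.

7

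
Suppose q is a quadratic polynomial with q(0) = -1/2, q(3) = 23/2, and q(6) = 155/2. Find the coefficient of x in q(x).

-5

Write q(x) = ax^2 + bx + c. Substituting each data point gives a linear system:
  c = -1/2
  9a + 3b + c = 23/2
  36a + 6b + c = 155/2
Solving the system yields a = 3, b = -5, c = -1/2.
So q(x) = 3x² - 5x - 1/2.
The coefficient of x is -5.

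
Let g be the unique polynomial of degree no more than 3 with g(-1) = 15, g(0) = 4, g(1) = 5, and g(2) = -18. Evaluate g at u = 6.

Write g(u) = au^3 + bu^2 + cu + d. Substituting each data point gives a linear system:
  -a + b - c + d = 15
  d = 4
  a + b + c + d = 5
  8a + 4b + 2c + d = -18
Solving the system yields a = -6, b = 6, c = 1, d = 4.
So g(u) = -6u^3 + 6u^2 + u + 4.
Then g(6) = -1070.

-1070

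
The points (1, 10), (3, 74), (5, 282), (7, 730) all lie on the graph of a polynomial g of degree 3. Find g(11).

Forward differences of the values at s = 1, 3, 5, 7:
  g  : 10  74  282  730
  Δ  : 64  208  448
  Δ^2: 144  240
  Δ^3: 96
The third differences are constant, confirming degree 3.
Interpolating (Newton forward form) and evaluating at s = 11 gives g(11) = 2730.

2730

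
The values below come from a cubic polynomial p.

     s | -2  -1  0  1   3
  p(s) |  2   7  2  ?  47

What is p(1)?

The 4 known points determine the degree-3 polynomial uniquely.
Write p(s) = as^3 + bs^2 + cs + d. Substituting each data point gives a linear system:
  -8a + 4b - 2c + d = 2
  -a + b - c + d = 7
  d = 2
  27a + 9b + 3c + d = 47
Solving the system yields a = 2, b = 1, c = -6, d = 2.
So p(s) = 2s^3 + s^2 - 6s + 2.
Then p(1) = -1.

-1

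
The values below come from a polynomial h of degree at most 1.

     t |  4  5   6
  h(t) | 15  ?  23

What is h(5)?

On equispaced nodes a degree-1 polynomial has vanishing second forward difference, so
  h(4) - 2·h(5) + h(6) = 0.
Substituting the known values and solving for h(5):
  -2·h(5) = -38
  h(5) = 19.

19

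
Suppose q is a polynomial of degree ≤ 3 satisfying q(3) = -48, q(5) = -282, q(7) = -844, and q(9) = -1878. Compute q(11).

Write q(t) = at^3 + bt^2 + ct + d. Substituting each data point gives a linear system:
  27a + 9b + 3c + d = -48
  125a + 25b + 5c + d = -282
  343a + 49b + 7c + d = -844
  729a + 81b + 9c + d = -1878
Solving the system yields a = -3, b = 4, c = -2, d = 3.
So q(t) = -3t^3 + 4t^2 - 2t + 3.
Then q(11) = -3528.

-3528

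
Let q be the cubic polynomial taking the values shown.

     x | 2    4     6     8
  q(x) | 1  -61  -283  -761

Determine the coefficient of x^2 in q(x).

4

Write q(x) = ax^3 + bx^2 + cx + d. Substituting each data point gives a linear system:
  8a + 4b + 2c + d = 1
  64a + 16b + 4c + d = -61
  216a + 36b + 6c + d = -283
  512a + 64b + 8c + d = -761
Solving the system yields a = -2, b = 4, c = 1, d = -1.
So q(x) = -2x³ + 4x² + x - 1.
The coefficient of x^2 is 4.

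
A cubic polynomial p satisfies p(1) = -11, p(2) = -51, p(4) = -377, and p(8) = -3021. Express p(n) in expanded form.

Write p(n) = an^3 + bn^2 + cn + d. Substituting each data point gives a linear system:
  a + b + c + d = -11
  8a + 4b + 2c + d = -51
  64a + 16b + 4c + d = -377
  512a + 64b + 8c + d = -3021
Solving the system yields a = -6, b = 1, c = -1, d = -5.
So p(n) = -6n^3 + n^2 - n - 5.
Check: p(2) = -51. ✓

p(n) = -6n^3 + n^2 - n - 5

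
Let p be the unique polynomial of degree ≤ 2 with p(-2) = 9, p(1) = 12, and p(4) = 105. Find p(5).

156

Forward differences of the values at s = -2, 1, 4:
  p  : 9  12  105
  Δ  : 3  93
  Δ^2: 90
The second differences are constant, confirming degree 2.
Interpolating (Newton forward form) and evaluating at s = 5 gives p(5) = 156.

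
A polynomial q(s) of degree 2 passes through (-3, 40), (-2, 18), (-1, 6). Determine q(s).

q(s) = 5s^2 + 3s + 4

Write q(s) = as^2 + bs + c. Substituting each data point gives a linear system:
  9a - 3b + c = 40
  4a - 2b + c = 18
  a - b + c = 6
Solving the system yields a = 5, b = 3, c = 4.
So q(s) = 5s^2 + 3s + 4.
Check: q(-1) = 6. ✓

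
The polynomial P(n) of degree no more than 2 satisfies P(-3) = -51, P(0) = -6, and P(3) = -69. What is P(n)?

P(n) = -6n^2 - 3n - 6

Using the Lagrange interpolation formula with nodes -3, 0, 3:
  L_0(n) = n(n - 3) / 18
  L_1(n) = (n + 3)(n - 3) / -9
  L_2(n) = (n + 3)n / 18
Then P(n) = -51·L_0(n) - 6·L_1(n) - 69·L_2(n).
Expanding and collecting terms gives P(n) = -6n² - 3n - 6.
Check: P(3) = -69. ✓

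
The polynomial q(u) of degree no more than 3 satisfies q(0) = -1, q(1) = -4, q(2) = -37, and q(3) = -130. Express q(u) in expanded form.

q(u) = -5u^3 + 2u - 1

Write q(u) = au^3 + bu^2 + cu + d. Substituting each data point gives a linear system:
  d = -1
  a + b + c + d = -4
  8a + 4b + 2c + d = -37
  27a + 9b + 3c + d = -130
Solving the system yields a = -5, b = 0, c = 2, d = -1.
So q(u) = -5u³ + 2u - 1.
Check: q(3) = -130. ✓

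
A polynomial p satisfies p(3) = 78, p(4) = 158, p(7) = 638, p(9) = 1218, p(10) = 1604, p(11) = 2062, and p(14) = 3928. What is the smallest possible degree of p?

3

Divided differences on the nodes 3, 4, 7, 9, 10, 11, 14:
  order 0: 78  158  638  1218  1604  2062  3928
  order 1: 80  160  290  386  458  622
  order 2: 20  26  32  36  41
  order 3: 1  1  1  1
  order 4: 0  0  0
  order 5: 0  0
  order 6: 0
The order-3 divided differences are all 1 (nonzero) and every higher order vanishes, so the data lies on a polynomial of degree exactly 3.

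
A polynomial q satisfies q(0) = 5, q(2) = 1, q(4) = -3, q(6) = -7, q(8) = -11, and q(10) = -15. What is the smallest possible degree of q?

1

Forward differences of the values at n = 0, 2, 4, 6, 8, 10:
  q  : 5  1  -3  -7  -11  -15
  Δ  : -4  -4  -4  -4  -4
  Δ^2: 0  0  0  0
  Δ^3: 0  0  0
  Δ^4: 0  0
  Δ^5: 0
The first differences are constant (-4) and nonzero, while all higher differences vanish, so the minimal degree is 1.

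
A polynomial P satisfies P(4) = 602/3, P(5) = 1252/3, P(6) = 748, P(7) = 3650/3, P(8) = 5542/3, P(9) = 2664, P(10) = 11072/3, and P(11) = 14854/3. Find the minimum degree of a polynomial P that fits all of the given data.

3

Forward differences of the values at t = 4, 5, 6, 7, 8, 9, 10, 11:
  P  : 602/3  1252/3  748  3650/3  5542/3  2664  11072/3  14854/3
  Δ  : 650/3  992/3  1406/3  1892/3  2450/3  3080/3  3782/3
  Δ^2: 114  138  162  186  210  234
  Δ^3: 24  24  24  24  24
  Δ^4: 0  0  0  0
  Δ^5: 0  0  0
  Δ^6: 0  0
  Δ^7: 0
The third differences are constant (24) and nonzero, while all higher differences vanish, so the minimal degree is 3.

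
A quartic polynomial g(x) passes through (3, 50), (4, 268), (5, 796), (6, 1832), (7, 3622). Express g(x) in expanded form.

g(x) = 2x^4 - 3x^3 - 3x^2 - 4

Write g(x) = ax^4 + bx^3 + cx^2 + dx + e. Substituting each data point gives a linear system:
  81a + 27b + 9c + 3d + e = 50
  256a + 64b + 16c + 4d + e = 268
  625a + 125b + 25c + 5d + e = 796
  1296a + 216b + 36c + 6d + e = 1832
  2401a + 343b + 49c + 7d + e = 3622
Solving the system yields a = 2, b = -3, c = -3, d = 0, e = -4.
So g(x) = 2x^4 - 3x^3 - 3x^2 - 4.
Check: g(6) = 1832. ✓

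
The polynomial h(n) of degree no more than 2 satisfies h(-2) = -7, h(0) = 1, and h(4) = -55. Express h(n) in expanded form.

Using the Lagrange interpolation formula with nodes -2, 0, 4:
  L_0(n) = n(n - 4) / 12
  L_1(n) = (n + 2)(n - 4) / -8
  L_2(n) = (n + 2)n / 24
Then h(n) = -7·L_0(n) + 1·L_1(n) - 55·L_2(n).
Expanding and collecting terms gives h(n) = -3n^2 - 2n + 1.
Check: h(4) = -55. ✓

h(n) = -3n^2 - 2n + 1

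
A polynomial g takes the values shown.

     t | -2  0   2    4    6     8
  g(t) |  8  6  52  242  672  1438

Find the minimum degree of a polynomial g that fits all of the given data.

Forward differences of the values at t = -2, 0, 2, 4, 6, 8:
  g  : 8  6  52  242  672  1438
  Δ  : -2  46  190  430  766
  Δ^2: 48  144  240  336
  Δ^3: 96  96  96
  Δ^4: 0  0
  Δ^5: 0
The third differences are constant (96) and nonzero, while all higher differences vanish, so the minimal degree is 3.

3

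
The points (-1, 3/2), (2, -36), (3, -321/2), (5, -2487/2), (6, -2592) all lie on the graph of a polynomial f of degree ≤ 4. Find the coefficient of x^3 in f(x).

-1/2

Write f(x) = ax^4 + bx^3 + cx^2 + dx + e. Substituting each data point gives a linear system:
  a - b + c - d + e = 3/2
  16a + 8b + 4c + 2d + e = -36
  81a + 27b + 9c + 3d + e = -321/2
  625a + 125b + 25c + 5d + e = -2487/2
  1296a + 216b + 36c + 6d + e = -2592
Solving the system yields a = -2, b = -1/2, c = 4, d = -5, e = -6.
So f(x) = -2x^4 - (1/2)x^3 + 4x^2 - 5x - 6.
The coefficient of x^3 is -1/2.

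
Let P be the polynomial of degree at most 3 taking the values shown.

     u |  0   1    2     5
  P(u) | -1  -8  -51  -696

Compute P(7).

Write P(u) = au^3 + bu^2 + cu + d. Substituting each data point gives a linear system:
  d = -1
  a + b + c + d = -8
  8a + 4b + 2c + d = -51
  125a + 25b + 5c + d = -696
Solving the system yields a = -5, b = -3, c = 1, d = -1.
So P(u) = -5u³ - 3u² + u - 1.
Then P(7) = -1856.

-1856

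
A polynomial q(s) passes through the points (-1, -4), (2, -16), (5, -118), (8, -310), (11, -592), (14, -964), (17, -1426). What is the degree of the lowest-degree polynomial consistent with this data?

2

Forward differences of the values at s = -1, 2, 5, 8, 11, 14, 17:
  q  : -4  -16  -118  -310  -592  -964  -1426
  Δ  : -12  -102  -192  -282  -372  -462
  Δ^2: -90  -90  -90  -90  -90
  Δ^3: 0  0  0  0
  Δ^4: 0  0  0
  Δ^5: 0  0
  Δ^6: 0
The second differences are constant (-90) and nonzero, while all higher differences vanish, so the minimal degree is 2.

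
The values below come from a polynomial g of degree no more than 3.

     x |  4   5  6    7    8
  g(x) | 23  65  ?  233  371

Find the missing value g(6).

133

On equispaced nodes a degree-3 polynomial has vanishing fourth forward difference, so
  g(4) - 4·g(5) + 6·g(6) - 4·g(7) + g(8) = 0.
Substituting the known values and solving for g(6):
  6·g(6) = 798
  g(6) = 133.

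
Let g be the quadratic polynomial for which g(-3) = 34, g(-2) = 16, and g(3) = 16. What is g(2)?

Write g(n) = an^2 + bn + c. Substituting each data point gives a linear system:
  9a - 3b + c = 34
  4a - 2b + c = 16
  9a + 3b + c = 16
Solving the system yields a = 3, b = -3, c = -2.
So g(n) = 3n² - 3n - 2.
Then g(2) = 4.

4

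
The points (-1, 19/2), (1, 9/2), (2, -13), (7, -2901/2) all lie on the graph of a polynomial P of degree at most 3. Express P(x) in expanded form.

P(x) = -5x^3 + 5x^2 + (5/2)x + 2

Using the Lagrange interpolation formula with nodes -1, 1, 2, 7:
  L_0(x) = (x - 1)(x - 2)(x - 7) / -48
  L_1(x) = (x + 1)(x - 2)(x - 7) / 12
  L_2(x) = (x + 1)(x - 1)(x - 7) / -15
  L_3(x) = (x + 1)(x - 1)(x - 2) / 240
Then P(x) = 19/2·L_0(x) + 9/2·L_1(x) - 13·L_2(x) - 2901/2·L_3(x).
Expanding and collecting terms gives P(x) = -5x^3 + 5x^2 + (5/2)x + 2.
Check: P(1) = 9/2. ✓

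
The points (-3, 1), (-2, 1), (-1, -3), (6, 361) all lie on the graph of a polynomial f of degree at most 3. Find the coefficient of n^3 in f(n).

Write f(n) = an^3 + bn^2 + cn + d. Substituting each data point gives a linear system:
  -27a + 9b - 3c + d = 1
  -8a + 4b - 2c + d = 1
  -a + b - c + d = -3
  216a + 36b + 6c + d = 361
Solving the system yields a = 1, b = 4, c = 1, d = -5.
So f(n) = n³ + 4n² + n - 5.
The leading coefficient is 1.

1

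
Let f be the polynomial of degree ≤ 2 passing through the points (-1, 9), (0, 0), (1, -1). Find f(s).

Using the Lagrange interpolation formula with nodes -1, 0, 1:
  L_0(s) = s(s - 1) / 2
  L_1(s) = (s + 1)(s - 1) / -1
  L_2(s) = (s + 1)s / 2
Then f(s) = 9·L_0(s) + 0·L_1(s) - 1·L_2(s).
Expanding and collecting terms gives f(s) = 4s² - 5s.
Check: f(-1) = 9. ✓

f(s) = 4s^2 - 5s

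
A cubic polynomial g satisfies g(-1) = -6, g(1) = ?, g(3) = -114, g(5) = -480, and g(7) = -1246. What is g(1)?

The 4 known points determine the degree-3 polynomial uniquely.
Write g(u) = au^3 + bu^2 + cu + d. Substituting each data point gives a linear system:
  -a + b - c + d = -6
  27a + 9b + 3c + d = -114
  125a + 25b + 5c + d = -480
  343a + 49b + 7c + d = -1246
Solving the system yields a = -3, b = -5, c = 4, d = 0.
So g(u) = -3u^3 - 5u^2 + 4u.
Then g(1) = -4.

-4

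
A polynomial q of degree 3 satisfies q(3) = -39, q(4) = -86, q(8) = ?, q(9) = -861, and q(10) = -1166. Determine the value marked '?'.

The 4 known points determine the degree-3 polynomial uniquely.
Write q(t) = at^3 + bt^2 + ct + d. Substituting each data point gives a linear system:
  27a + 9b + 3c + d = -39
  64a + 16b + 4c + d = -86
  729a + 81b + 9c + d = -861
  1000a + 100b + 10c + d = -1166
Solving the system yields a = -1, b = -2, c = 4, d = -6.
So q(t) = -t^3 - 2t^2 + 4t - 6.
Then q(8) = -614.

-614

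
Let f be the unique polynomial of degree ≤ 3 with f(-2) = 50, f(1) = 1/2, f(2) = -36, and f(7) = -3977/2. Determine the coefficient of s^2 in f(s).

1

Write f(s) = as^3 + bs^2 + cs + d. Substituting each data point gives a linear system:
  -8a + 4b - 2c + d = 50
  a + b + c + d = 1/2
  8a + 4b + 2c + d = -36
  343a + 49b + 7c + d = -3977/2
Solving the system yields a = -6, b = 1, c = 5/2, d = 3.
So f(s) = -6s^3 + s^2 + (5/2)s + 3.
The coefficient of s^2 is 1.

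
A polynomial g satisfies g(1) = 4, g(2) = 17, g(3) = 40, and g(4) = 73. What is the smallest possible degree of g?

Forward differences of the values at u = 1, 2, 3, 4:
  g  : 4  17  40  73
  Δ  : 13  23  33
  Δ^2: 10  10
  Δ^3: 0
The second differences are constant (10) and nonzero, while all higher differences vanish, so the minimal degree is 2.

2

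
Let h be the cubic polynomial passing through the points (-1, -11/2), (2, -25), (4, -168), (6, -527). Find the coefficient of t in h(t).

Write h(t) = at^3 + bt^2 + ct + d. Substituting each data point gives a linear system:
  -a + b - c + d = -11/2
  8a + 4b + 2c + d = -25
  64a + 16b + 4c + d = -168
  216a + 36b + 6c + d = -527
Solving the system yields a = -2, b = -3, c = 5/2, d = -2.
So h(t) = -2t^3 - 3t^2 + (5/2)t - 2.
The coefficient of t is 5/2.

5/2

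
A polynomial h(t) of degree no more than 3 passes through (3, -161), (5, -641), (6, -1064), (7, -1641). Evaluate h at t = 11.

Using the Lagrange interpolation formula with nodes 3, 5, 6, 7:
  L_0(t) = (t - 5)(t - 6)(t - 7) / -24
  L_1(t) = (t - 3)(t - 6)(t - 7) / 4
  L_2(t) = (t - 3)(t - 5)(t - 7) / -3
  L_3(t) = (t - 3)(t - 5)(t - 6) / 8
Then h(t) = -161·L_0(t) - 641·L_1(t) - 1064·L_2(t) - 1641·L_3(t).
Expanding and collecting terms gives h(t) = -4t^3 - 5t^2 - 4t + 4.
Evaluating at t = 11: h(11) = -5969.

-5969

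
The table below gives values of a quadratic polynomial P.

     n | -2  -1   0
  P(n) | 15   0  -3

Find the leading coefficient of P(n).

6

Write P(n) = an^2 + bn + c. Substituting each data point gives a linear system:
  4a - 2b + c = 15
  a - b + c = 0
  c = -3
Solving the system yields a = 6, b = 3, c = -3.
So P(n) = 6n² + 3n - 3.
The leading coefficient is 6.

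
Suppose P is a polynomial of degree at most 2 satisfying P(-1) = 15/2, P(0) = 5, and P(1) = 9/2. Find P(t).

Using the Lagrange interpolation formula with nodes -1, 0, 1:
  L_0(t) = t(t - 1) / 2
  L_1(t) = (t + 1)(t - 1) / -1
  L_2(t) = (t + 1)t / 2
Then P(t) = 15/2·L_0(t) + 5·L_1(t) + 9/2·L_2(t).
Expanding and collecting terms gives P(t) = t^2 - (3/2)t + 5.
Check: P(-1) = 15/2. ✓

P(t) = t^2 - (3/2)t + 5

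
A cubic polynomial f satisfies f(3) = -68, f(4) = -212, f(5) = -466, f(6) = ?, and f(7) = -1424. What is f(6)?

The 4 known points determine the degree-3 polynomial uniquely.
Write f(u) = au^3 + bu^2 + cu + d. Substituting each data point gives a linear system:
  27a + 9b + 3c + d = -68
  64a + 16b + 4c + d = -212
  125a + 25b + 5c + d = -466
  343a + 49b + 7c + d = -1424
Solving the system yields a = -5, b = 5, c = 6, d = 4.
So f(u) = -5u³ + 5u² + 6u + 4.
Then f(6) = -860.

-860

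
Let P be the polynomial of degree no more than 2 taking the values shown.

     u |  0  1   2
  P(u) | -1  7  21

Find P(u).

Using the Lagrange interpolation formula with nodes 0, 1, 2:
  L_0(u) = (u - 1)(u - 2) / 2
  L_1(u) = u(u - 2) / -1
  L_2(u) = u(u - 1) / 2
Then P(u) = -1·L_0(u) + 7·L_1(u) + 21·L_2(u).
Expanding and collecting terms gives P(u) = 3u^2 + 5u - 1.
Check: P(2) = 21. ✓

P(u) = 3u^2 + 5u - 1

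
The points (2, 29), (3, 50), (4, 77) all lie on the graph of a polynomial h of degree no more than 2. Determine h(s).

h(s) = 3s^2 + 6s + 5

Using the Lagrange interpolation formula with nodes 2, 3, 4:
  L_0(s) = (s - 3)(s - 4) / 2
  L_1(s) = (s - 2)(s - 4) / -1
  L_2(s) = (s - 2)(s - 3) / 2
Then h(s) = 29·L_0(s) + 50·L_1(s) + 77·L_2(s).
Expanding and collecting terms gives h(s) = 3s^2 + 6s + 5.
Check: h(2) = 29. ✓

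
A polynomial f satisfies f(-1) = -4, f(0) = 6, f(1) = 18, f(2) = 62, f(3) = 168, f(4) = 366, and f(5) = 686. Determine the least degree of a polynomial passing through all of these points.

3

Forward differences of the values at n = -1, 0, 1, 2, 3, 4, 5:
  f  : -4  6  18  62  168  366  686
  Δ  : 10  12  44  106  198  320
  Δ^2: 2  32  62  92  122
  Δ^3: 30  30  30  30
  Δ^4: 0  0  0
  Δ^5: 0  0
  Δ^6: 0
The third differences are constant (30) and nonzero, while all higher differences vanish, so the minimal degree is 3.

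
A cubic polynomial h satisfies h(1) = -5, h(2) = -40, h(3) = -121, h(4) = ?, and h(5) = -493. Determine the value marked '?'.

On equispaced nodes a degree-3 polynomial has vanishing fourth forward difference, so
  h(1) - 4·h(2) + 6·h(3) - 4·h(4) + h(5) = 0.
Substituting the known values and solving for h(4):
  -4·h(4) = 1064
  h(4) = -266.

-266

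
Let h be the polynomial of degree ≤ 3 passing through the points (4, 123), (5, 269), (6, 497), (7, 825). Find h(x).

Write h(x) = ax^3 + bx^2 + cx + d. Substituting each data point gives a linear system:
  64a + 16b + 4c + d = 123
  125a + 25b + 5c + d = 269
  216a + 36b + 6c + d = 497
  343a + 49b + 7c + d = 825
Solving the system yields a = 3, b = -4, c = -1, d = -1.
So h(x) = 3x^3 - 4x^2 - x - 1.
Check: h(7) = 825. ✓

h(x) = 3x^3 - 4x^2 - x - 1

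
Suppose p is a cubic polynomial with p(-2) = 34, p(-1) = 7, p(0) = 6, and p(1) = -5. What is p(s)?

Write p(s) = as^3 + bs^2 + cs + d. Substituting each data point gives a linear system:
  -8a + 4b - 2c + d = 34
  -a + b - c + d = 7
  d = 6
  a + b + c + d = -5
Solving the system yields a = -6, b = -5, c = 0, d = 6.
So p(s) = -6s^3 - 5s^2 + 6.
Check: p(0) = 6. ✓

p(s) = -6s^3 - 5s^2 + 6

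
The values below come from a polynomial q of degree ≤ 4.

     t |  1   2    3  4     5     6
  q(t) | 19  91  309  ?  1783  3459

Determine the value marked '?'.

811

On equispaced nodes a degree-4 polynomial has vanishing fifth forward difference, so
  - q(1) + 5·q(2) - 10·q(3) + 10·q(4) - 5·q(5) + q(6) = 0.
Substituting the known values and solving for q(4):
  10·q(4) = 8110
  q(4) = 811.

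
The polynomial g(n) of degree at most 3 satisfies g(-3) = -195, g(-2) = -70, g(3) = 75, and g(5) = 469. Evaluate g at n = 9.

3153

Write g(n) = an^3 + bn^2 + cn + d. Substituting each data point gives a linear system:
  -27a + 9b - 3c + d = -195
  -8a + 4b - 2c + d = -70
  27a + 9b + 3c + d = 75
  125a + 25b + 5c + d = 469
Solving the system yields a = 5, b = -6, c = 0, d = -6.
So g(n) = 5n^3 - 6n^2 - 6.
Then g(9) = 3153.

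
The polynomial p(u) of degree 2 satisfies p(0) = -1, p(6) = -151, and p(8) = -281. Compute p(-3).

-61

Write p(u) = au^2 + bu + c. Substituting each data point gives a linear system:
  c = -1
  36a + 6b + c = -151
  64a + 8b + c = -281
Solving the system yields a = -5, b = 5, c = -1.
So p(u) = -5u² + 5u - 1.
Then p(-3) = -61.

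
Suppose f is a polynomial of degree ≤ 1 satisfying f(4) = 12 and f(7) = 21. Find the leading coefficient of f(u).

3

Write f(u) = au + b. Substituting each data point gives a linear system:
  4a + b = 12
  7a + b = 21
Solving the system yields a = 3, b = 0.
So f(u) = 3u.
The leading coefficient is 3.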